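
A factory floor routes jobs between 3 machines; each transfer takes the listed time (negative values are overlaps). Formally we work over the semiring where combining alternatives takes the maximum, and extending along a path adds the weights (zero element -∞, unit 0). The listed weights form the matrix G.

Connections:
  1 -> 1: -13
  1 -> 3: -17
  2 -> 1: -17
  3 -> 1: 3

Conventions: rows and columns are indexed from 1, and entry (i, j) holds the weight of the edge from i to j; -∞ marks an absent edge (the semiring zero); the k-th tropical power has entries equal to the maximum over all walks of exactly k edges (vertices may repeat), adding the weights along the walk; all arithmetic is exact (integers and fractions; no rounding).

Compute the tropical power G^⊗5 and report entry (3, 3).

G^⊗2:
  [-14, -∞, -30]
  [-30, -∞, -34]
  [-10, -∞, -14]
G^⊗3:
  [-27, -∞, -31]
  [-31, -∞, -47]
  [-11, -∞, -27]
G^⊗4:
  [-28, -∞, -44]
  [-44, -∞, -48]
  [-24, -∞, -28]
G^⊗5:
  [-41, -∞, -45]
  [-45, -∞, -61]
  [-25, -∞, -41]
Key observation: the optimum is the walk 3->1->1->3->1->3, with weight 3 + (-13) + (-17) + 3 + (-17) = -41.
Optimal value attained by: walk 3->1->1->3->1->3.
Answer: (G^⊗5)[3][3] = -41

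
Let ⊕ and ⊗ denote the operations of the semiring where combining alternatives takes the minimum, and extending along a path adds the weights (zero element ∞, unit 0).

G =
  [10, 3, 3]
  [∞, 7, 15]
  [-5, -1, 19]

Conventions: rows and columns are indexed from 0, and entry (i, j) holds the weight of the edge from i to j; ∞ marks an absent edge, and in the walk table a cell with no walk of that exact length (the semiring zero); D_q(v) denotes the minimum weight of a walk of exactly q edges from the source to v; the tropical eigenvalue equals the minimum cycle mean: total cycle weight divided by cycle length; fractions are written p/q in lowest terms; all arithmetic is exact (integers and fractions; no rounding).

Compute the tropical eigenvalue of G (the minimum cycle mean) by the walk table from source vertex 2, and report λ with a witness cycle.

q=0: [∞, ∞, 0]
q=1: [-5, -1, 19]
q=2: [5, -2, -2]
q=3: [-7, -3, 8]
Optimal cycle mean attained by: cycle 0->2->0, total 3 + (-5), length 2.
Answer: λ = -1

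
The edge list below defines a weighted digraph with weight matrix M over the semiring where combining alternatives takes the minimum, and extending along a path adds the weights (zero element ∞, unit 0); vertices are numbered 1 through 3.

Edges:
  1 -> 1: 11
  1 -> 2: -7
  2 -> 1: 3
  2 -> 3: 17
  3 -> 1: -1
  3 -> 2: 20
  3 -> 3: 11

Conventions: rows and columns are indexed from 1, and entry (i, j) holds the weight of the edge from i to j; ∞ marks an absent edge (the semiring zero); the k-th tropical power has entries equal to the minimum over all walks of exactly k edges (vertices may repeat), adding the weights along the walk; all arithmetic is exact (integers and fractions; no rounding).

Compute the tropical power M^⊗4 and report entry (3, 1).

M^⊗2:
  [-4, 4, 10]
  [14, -4, 28]
  [10, -8, 22]
M^⊗3:
  [7, -11, 21]
  [-1, 7, 13]
  [-5, 3, 9]
M^⊗4:
  [-8, 0, 6]
  [10, -8, 24]
  [6, -12, 20]
Key observation: the optimum is the walk 3->1->1->2->1, with weight (-1) + 11 + (-7) + 3 = 6.
Optimal value attained by: walk 3->1->1->2->1.
Answer: (M^⊗4)[3][1] = 6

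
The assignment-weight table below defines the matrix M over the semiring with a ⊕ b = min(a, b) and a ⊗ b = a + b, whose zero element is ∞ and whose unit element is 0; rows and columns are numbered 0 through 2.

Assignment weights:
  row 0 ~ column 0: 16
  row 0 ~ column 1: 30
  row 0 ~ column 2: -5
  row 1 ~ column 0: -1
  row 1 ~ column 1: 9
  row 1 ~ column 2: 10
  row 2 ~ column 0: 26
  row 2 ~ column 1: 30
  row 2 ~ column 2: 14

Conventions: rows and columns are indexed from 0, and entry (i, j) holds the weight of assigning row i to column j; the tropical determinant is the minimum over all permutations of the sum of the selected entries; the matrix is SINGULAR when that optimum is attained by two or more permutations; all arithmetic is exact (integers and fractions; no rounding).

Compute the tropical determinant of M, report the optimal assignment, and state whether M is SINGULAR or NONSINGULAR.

σ = (0, 1, 2): 16 + 9 + 14 = 39
σ = (0, 2, 1): 16 + 10 + 30 = 56
σ = (1, 0, 2): 30 + (-1) + 14 = 43
σ = (1, 2, 0): 30 + 10 + 26 = 66
σ = (2, 0, 1): (-5) + (-1) + 30 = 24
σ = (2, 1, 0): (-5) + 9 + 26 = 30
Optimal value attained by: σ = (2, 0, 1).
Answer: det⊕(M) = 24; verdict: NONSINGULAR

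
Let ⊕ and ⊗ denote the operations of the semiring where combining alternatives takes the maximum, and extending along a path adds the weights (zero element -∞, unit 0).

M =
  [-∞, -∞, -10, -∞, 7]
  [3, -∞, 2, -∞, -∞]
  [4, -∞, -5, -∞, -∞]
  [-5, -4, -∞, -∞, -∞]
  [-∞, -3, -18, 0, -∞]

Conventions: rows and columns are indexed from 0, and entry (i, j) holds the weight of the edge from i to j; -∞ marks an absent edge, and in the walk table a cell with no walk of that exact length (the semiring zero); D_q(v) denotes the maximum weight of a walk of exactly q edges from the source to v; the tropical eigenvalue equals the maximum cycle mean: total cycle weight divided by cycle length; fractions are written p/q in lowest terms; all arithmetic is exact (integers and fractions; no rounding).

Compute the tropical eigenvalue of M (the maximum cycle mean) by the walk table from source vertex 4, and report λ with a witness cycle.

q=0: [-∞, -∞, -∞, -∞, 0]
q=1: [-∞, -3, -18, 0, -∞]
q=2: [0, -4, -1, -∞, -∞]
q=3: [3, -∞, -2, -∞, 7]
q=4: [2, 4, -7, 7, 10]
q=5: [7, 7, 6, 10, 9]
Optimal cycle mean attained by: cycle 0->4->1->2->0, total 7 + (-3) + 2 + 4, length 4.
Answer: λ = 5/2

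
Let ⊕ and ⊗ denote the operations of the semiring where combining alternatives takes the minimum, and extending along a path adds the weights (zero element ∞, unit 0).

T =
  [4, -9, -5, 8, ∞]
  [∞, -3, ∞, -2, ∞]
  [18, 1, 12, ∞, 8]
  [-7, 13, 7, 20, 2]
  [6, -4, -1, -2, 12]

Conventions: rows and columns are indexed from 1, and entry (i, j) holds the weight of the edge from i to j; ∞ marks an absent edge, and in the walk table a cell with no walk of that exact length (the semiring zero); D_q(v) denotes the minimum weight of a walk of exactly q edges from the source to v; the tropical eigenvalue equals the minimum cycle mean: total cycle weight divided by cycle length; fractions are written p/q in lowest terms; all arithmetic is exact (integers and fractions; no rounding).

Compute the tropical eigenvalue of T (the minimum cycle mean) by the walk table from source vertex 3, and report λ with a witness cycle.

q=0: [∞, ∞, 0, ∞, ∞]
q=1: [18, 1, 12, ∞, 8]
q=2: [14, -2, 7, -1, 20]
q=3: [-8, -5, 6, -4, 1]
q=4: [-11, -17, -13, -7, -2]
q=5: [-14, -20, -16, -19, -5]
Optimal cycle mean attained by: cycle 1->2->4->1, total (-9) + (-2) + (-7), length 3.
Answer: λ = -6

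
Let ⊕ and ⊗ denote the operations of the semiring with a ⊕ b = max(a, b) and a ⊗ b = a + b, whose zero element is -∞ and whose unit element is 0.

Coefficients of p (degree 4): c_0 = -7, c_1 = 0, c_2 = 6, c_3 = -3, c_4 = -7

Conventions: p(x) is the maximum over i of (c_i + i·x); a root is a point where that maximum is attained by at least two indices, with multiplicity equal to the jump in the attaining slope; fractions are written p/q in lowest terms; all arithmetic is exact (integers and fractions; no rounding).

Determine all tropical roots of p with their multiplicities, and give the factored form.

hull edge (i=0, c=-7) to (i=1, c=0): slope 7, span 1
hull edge (i=1, c=0) to (i=2, c=6): slope 6, span 1
hull edge (i=2, c=6) to (i=4, c=-7): slope -13/2, span 2
Factored form: p(x) = -7 ⊗ (x ⊕ (-7)) ⊗ (x ⊕ (-6)) ⊗ (x ⊕ 13/2) ⊗ (x ⊕ 13/2)
Answer: roots = -7 (mult 1), -6 (mult 1), 13/2 (mult 2)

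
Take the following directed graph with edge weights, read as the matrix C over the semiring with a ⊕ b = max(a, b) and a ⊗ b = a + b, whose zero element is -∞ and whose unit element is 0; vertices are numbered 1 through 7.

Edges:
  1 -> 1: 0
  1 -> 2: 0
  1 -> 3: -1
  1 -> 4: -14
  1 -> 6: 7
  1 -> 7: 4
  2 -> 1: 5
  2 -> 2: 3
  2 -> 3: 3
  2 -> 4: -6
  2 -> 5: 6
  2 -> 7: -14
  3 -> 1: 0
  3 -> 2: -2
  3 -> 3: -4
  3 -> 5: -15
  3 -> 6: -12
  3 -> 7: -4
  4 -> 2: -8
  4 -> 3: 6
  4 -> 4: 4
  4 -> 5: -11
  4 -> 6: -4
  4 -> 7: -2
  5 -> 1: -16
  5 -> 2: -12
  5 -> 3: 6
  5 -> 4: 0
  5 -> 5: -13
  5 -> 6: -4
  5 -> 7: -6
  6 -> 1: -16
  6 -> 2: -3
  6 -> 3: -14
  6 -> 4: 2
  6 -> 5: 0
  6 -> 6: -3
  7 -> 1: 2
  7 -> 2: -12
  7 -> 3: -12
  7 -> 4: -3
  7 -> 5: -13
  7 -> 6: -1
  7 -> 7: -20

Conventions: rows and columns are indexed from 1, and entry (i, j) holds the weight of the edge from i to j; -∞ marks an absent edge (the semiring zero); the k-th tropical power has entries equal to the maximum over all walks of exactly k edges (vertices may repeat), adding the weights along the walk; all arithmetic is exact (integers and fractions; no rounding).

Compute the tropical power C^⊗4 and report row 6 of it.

C^⊗2:
  [6, 4, 3, 9, 7, 7, 4]
  [8, 6, 12, 6, 9, 12, 9]
  [3, 1, 1, -7, 4, 7, 4]
  [6, 4, 10, 8, -2, 0, 2]
  [6, 4, 6, 4, -4, -4, 2]
  [2, 0, 8, 6, 3, -2, 0]
  [2, 2, 3, 1, -1, 9, 6]
C^⊗3:
  [9, 7, 15, 13, 10, 13, 10]
  [12, 10, 15, 14, 12, 15, 12]
  [6, 4, 10, 9, 7, 10, 7]
  [10, 8, 14, 12, 10, 13, 10]
  [9, 7, 10, 8, 10, 13, 10]
  [8, 6, 12, 10, 6, 9, 6]
  [8, 6, 7, 11, 9, 9, 6]
C^⊗4:
  [15, 13, 19, 17, 13, 16, 13]
  [15, 13, 20, 18, 16, 19, 16]
  [10, 8, 15, 13, 10, 13, 10]
  [14, 12, 18, 16, 14, 17, 14]
  [12, 10, 16, 15, 13, 16, 13]
  [12, 10, 16, 14, 12, 15, 12]
  [11, 9, 17, 15, 12, 15, 12]
Answer: row 6 of C^⊗4 = [12, 10, 16, 14, 12, 15, 12]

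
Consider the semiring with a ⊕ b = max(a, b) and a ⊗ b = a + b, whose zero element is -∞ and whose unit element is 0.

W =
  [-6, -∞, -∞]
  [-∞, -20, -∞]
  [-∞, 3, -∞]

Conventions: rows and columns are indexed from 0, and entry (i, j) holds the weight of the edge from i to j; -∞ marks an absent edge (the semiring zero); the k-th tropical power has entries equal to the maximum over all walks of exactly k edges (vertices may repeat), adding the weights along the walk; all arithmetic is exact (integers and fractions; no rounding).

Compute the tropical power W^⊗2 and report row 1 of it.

W^⊗2:
  [-12, -∞, -∞]
  [-∞, -40, -∞]
  [-∞, -17, -∞]
Answer: row 1 of W^⊗2 = [-∞, -40, -∞]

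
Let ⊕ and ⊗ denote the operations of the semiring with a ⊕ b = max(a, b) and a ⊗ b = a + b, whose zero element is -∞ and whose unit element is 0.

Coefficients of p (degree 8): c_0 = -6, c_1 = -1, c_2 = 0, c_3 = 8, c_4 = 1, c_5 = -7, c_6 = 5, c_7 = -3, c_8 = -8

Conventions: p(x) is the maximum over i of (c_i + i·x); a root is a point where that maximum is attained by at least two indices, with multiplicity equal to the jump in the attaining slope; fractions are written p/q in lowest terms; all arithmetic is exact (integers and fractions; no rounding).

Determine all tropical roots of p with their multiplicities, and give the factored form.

hull edge (i=0, c=-6) to (i=1, c=-1): slope 5, span 1
hull edge (i=1, c=-1) to (i=3, c=8): slope 9/2, span 2
hull edge (i=3, c=8) to (i=6, c=5): slope -1, span 3
hull edge (i=6, c=5) to (i=8, c=-8): slope -13/2, span 2
Factored form: p(x) = -8 ⊗ (x ⊕ (-5)) ⊗ (x ⊕ (-9/2)) ⊗ (x ⊕ (-9/2)) ⊗ (x ⊕ 1) ⊗ (x ⊕ 1) ⊗ (x ⊕ 1) ⊗ (x ⊕ 13/2) ⊗ (x ⊕ 13/2)
Answer: roots = -5 (mult 1), -9/2 (mult 2), 1 (mult 3), 13/2 (mult 2)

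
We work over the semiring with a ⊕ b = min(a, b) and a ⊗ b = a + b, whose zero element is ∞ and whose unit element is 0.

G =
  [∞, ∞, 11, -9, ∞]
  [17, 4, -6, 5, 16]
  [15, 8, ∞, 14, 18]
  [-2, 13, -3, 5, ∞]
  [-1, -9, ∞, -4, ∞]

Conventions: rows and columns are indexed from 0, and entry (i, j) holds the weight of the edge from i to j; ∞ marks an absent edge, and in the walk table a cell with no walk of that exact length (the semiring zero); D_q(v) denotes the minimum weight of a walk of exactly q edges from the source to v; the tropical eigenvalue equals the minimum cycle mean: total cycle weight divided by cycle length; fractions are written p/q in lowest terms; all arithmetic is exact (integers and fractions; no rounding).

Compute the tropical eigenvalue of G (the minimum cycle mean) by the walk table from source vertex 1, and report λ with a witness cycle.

q=0: [∞, 0, ∞, ∞, ∞]
q=1: [17, 4, -6, 5, 16]
q=2: [3, 2, -2, 8, 12]
q=3: [6, 3, -4, -6, 16]
q=4: [-8, 4, -9, -3, 14]
q=5: [-5, -1, -6, -17, 9]
Optimal cycle mean attained by: cycle 0->3->0, total (-9) + (-2), length 2.
Answer: λ = -11/2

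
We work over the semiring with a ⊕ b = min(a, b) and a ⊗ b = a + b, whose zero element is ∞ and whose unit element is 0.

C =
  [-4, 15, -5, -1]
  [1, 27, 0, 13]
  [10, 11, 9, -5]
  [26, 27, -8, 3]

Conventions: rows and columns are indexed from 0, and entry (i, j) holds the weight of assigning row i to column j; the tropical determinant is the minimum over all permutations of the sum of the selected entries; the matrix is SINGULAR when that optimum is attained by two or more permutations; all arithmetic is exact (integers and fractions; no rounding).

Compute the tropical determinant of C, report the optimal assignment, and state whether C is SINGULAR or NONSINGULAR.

σ = (0, 1, 2, 3): (-4) + 27 + 9 + 3 = 35
σ = (0, 1, 3, 2): (-4) + 27 + (-5) + (-8) = 10
σ = (0, 2, 1, 3): (-4) + 0 + 11 + 3 = 10
σ = (0, 2, 3, 1): (-4) + 0 + (-5) + 27 = 18
σ = (0, 3, 1, 2): (-4) + 13 + 11 + (-8) = 12
σ = (0, 3, 2, 1): (-4) + 13 + 9 + 27 = 45
σ = (1, 0, 2, 3): 15 + 1 + 9 + 3 = 28
σ = (1, 0, 3, 2): 15 + 1 + (-5) + (-8) = 3
σ = (1, 2, 0, 3): 15 + 0 + 10 + 3 = 28
σ = (1, 2, 3, 0): 15 + 0 + (-5) + 26 = 36
σ = (1, 3, 0, 2): 15 + 13 + 10 + (-8) = 30
σ = (1, 3, 2, 0): 15 + 13 + 9 + 26 = 63
σ = (2, 0, 1, 3): (-5) + 1 + 11 + 3 = 10
σ = (2, 0, 3, 1): (-5) + 1 + (-5) + 27 = 18
σ = (2, 1, 0, 3): (-5) + 27 + 10 + 3 = 35
σ = (2, 1, 3, 0): (-5) + 27 + (-5) + 26 = 43
σ = (2, 3, 0, 1): (-5) + 13 + 10 + 27 = 45
σ = (2, 3, 1, 0): (-5) + 13 + 11 + 26 = 45
σ = (3, 0, 1, 2): (-1) + 1 + 11 + (-8) = 3
σ = (3, 0, 2, 1): (-1) + 1 + 9 + 27 = 36
σ = (3, 1, 0, 2): (-1) + 27 + 10 + (-8) = 28
σ = (3, 1, 2, 0): (-1) + 27 + 9 + 26 = 61
σ = (3, 2, 0, 1): (-1) + 0 + 10 + 27 = 36
σ = (3, 2, 1, 0): (-1) + 0 + 11 + 26 = 36
Optimal value attained by: σ = (1, 0, 3, 2).
Answer: det⊕(C) = 3; verdict: SINGULAR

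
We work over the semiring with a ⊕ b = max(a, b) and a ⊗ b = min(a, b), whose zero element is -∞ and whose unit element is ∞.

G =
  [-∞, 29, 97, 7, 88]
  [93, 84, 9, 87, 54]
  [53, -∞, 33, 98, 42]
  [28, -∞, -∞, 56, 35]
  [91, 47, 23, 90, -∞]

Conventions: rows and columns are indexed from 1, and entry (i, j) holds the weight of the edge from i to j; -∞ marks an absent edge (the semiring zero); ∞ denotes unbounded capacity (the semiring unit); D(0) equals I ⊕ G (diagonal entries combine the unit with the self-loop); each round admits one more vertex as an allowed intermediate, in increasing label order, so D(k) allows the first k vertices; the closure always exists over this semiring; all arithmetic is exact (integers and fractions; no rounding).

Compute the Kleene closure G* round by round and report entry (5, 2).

D(0):
  [∞, 29, 97, 7, 88]
  [93, ∞, 9, 87, 54]
  [53, -∞, ∞, 98, 42]
  [28, -∞, -∞, ∞, 35]
  [91, 47, 23, 90, ∞]
D(1):
  [∞, 29, 97, 7, 88]
  [93, ∞, 93, 87, 88]
  [53, 29, ∞, 98, 53]
  [28, 28, 28, ∞, 35]
  [91, 47, 91, 90, ∞]
D(2):
  [∞, 29, 97, 29, 88]
  [93, ∞, 93, 87, 88]
  [53, 29, ∞, 98, 53]
  [28, 28, 28, ∞, 35]
  [91, 47, 91, 90, ∞]
D(3):
  [∞, 29, 97, 97, 88]
  [93, ∞, 93, 93, 88]
  [53, 29, ∞, 98, 53]
  [28, 28, 28, ∞, 35]
  [91, 47, 91, 91, ∞]
D(4):
  [∞, 29, 97, 97, 88]
  [93, ∞, 93, 93, 88]
  [53, 29, ∞, 98, 53]
  [28, 28, 28, ∞, 35]
  [91, 47, 91, 91, ∞]
D(5):
  [∞, 47, 97, 97, 88]
  [93, ∞, 93, 93, 88]
  [53, 47, ∞, 98, 53]
  [35, 35, 35, ∞, 35]
  [91, 47, 91, 91, ∞]
Answer: G*[5][2] = 47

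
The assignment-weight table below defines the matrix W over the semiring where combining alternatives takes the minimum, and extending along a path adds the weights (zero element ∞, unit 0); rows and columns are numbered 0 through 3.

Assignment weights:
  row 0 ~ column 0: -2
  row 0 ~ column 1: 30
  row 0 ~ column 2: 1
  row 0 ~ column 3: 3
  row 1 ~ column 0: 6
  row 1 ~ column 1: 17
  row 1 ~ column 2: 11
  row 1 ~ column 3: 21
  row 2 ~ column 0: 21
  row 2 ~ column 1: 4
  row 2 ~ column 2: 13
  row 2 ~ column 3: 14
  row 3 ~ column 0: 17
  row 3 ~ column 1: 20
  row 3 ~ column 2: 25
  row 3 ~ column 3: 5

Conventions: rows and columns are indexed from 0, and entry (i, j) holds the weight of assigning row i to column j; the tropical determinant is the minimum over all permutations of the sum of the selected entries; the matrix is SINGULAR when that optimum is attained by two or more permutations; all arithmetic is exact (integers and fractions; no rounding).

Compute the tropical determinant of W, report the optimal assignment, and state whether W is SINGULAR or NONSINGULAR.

σ = (0, 1, 2, 3): (-2) + 17 + 13 + 5 = 33
σ = (0, 1, 3, 2): (-2) + 17 + 14 + 25 = 54
σ = (0, 2, 1, 3): (-2) + 11 + 4 + 5 = 18
σ = (0, 2, 3, 1): (-2) + 11 + 14 + 20 = 43
σ = (0, 3, 1, 2): (-2) + 21 + 4 + 25 = 48
σ = (0, 3, 2, 1): (-2) + 21 + 13 + 20 = 52
σ = (1, 0, 2, 3): 30 + 6 + 13 + 5 = 54
σ = (1, 0, 3, 2): 30 + 6 + 14 + 25 = 75
σ = (1, 2, 0, 3): 30 + 11 + 21 + 5 = 67
σ = (1, 2, 3, 0): 30 + 11 + 14 + 17 = 72
σ = (1, 3, 0, 2): 30 + 21 + 21 + 25 = 97
σ = (1, 3, 2, 0): 30 + 21 + 13 + 17 = 81
σ = (2, 0, 1, 3): 1 + 6 + 4 + 5 = 16
σ = (2, 0, 3, 1): 1 + 6 + 14 + 20 = 41
σ = (2, 1, 0, 3): 1 + 17 + 21 + 5 = 44
σ = (2, 1, 3, 0): 1 + 17 + 14 + 17 = 49
σ = (2, 3, 0, 1): 1 + 21 + 21 + 20 = 63
σ = (2, 3, 1, 0): 1 + 21 + 4 + 17 = 43
σ = (3, 0, 1, 2): 3 + 6 + 4 + 25 = 38
σ = (3, 0, 2, 1): 3 + 6 + 13 + 20 = 42
σ = (3, 1, 0, 2): 3 + 17 + 21 + 25 = 66
σ = (3, 1, 2, 0): 3 + 17 + 13 + 17 = 50
σ = (3, 2, 0, 1): 3 + 11 + 21 + 20 = 55
σ = (3, 2, 1, 0): 3 + 11 + 4 + 17 = 35
Optimal value attained by: σ = (2, 0, 1, 3).
Answer: det⊕(W) = 16; verdict: NONSINGULAR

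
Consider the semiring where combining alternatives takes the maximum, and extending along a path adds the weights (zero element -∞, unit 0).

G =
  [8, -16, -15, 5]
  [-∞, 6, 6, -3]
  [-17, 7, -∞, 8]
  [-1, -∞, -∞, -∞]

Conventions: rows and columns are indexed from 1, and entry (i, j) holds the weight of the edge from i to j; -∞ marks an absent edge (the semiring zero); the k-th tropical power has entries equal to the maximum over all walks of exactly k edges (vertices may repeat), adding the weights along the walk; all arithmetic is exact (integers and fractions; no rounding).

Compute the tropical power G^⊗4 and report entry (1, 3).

G^⊗2:
  [16, -8, -7, 13]
  [-4, 13, 12, 14]
  [7, 13, 13, 4]
  [7, -17, -16, 4]
G^⊗3:
  [24, 0, 1, 21]
  [13, 19, 19, 20]
  [15, 20, 19, 21]
  [15, -9, -8, 12]
G^⊗4:
  [32, 8, 9, 29]
  [21, 26, 25, 27]
  [23, 26, 26, 27]
  [23, -1, 0, 20]
Key observation: the optimum is the walk 1->1->1->1->3, with weight 8 + 8 + 8 + (-15) = 9.
Optimal value attained by: walk 1->1->1->1->3.
Answer: (G^⊗4)[1][3] = 9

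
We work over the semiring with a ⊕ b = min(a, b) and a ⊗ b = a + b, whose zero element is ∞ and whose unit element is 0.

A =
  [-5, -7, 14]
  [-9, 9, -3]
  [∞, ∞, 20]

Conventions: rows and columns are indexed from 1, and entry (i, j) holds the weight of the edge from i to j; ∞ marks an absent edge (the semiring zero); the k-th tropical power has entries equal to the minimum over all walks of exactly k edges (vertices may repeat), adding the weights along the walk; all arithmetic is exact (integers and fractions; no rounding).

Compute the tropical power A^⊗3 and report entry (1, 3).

A^⊗2:
  [-16, -12, -10]
  [-14, -16, 5]
  [∞, ∞, 40]
A^⊗3:
  [-21, -23, -15]
  [-25, -21, -19]
  [∞, ∞, 60]
Key observation: the optimum is the walk 1->1->2->3, with weight (-5) + (-7) + (-3) = -15.
Optimal value attained by: walk 1->1->2->3.
Answer: (A^⊗3)[1][3] = -15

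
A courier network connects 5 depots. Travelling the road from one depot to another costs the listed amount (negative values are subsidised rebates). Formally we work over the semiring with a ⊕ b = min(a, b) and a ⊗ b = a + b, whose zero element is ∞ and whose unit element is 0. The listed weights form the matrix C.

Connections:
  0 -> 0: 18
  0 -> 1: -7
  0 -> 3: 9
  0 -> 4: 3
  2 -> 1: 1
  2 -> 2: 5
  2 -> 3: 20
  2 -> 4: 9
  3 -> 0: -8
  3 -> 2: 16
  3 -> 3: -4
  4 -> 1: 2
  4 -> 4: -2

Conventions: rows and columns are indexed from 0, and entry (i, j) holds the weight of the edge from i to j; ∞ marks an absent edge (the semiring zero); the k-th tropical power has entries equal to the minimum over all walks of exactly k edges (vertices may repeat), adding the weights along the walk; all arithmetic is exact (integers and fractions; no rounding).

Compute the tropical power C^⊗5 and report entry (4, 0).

C^⊗2:
  [1, 5, 25, 5, 1]
  [∞, ∞, ∞, ∞, ∞]
  [12, 6, 10, 16, 7]
  [-12, -15, 12, -8, -5]
  [∞, 0, ∞, ∞, -4]
C^⊗3:
  [-3, -6, 21, 1, -1]
  [∞, ∞, ∞, ∞, ∞]
  [8, 5, 15, 12, 5]
  [-16, -19, 8, -12, -9]
  [∞, -2, ∞, ∞, -6]
C^⊗4:
  [-7, -10, 17, -3, -3]
  [∞, ∞, ∞, ∞, ∞]
  [4, 1, 20, 8, 3]
  [-20, -23, 4, -16, -13]
  [∞, -4, ∞, ∞, -8]
C^⊗5:
  [-11, -14, 13, -7, -5]
  [∞, ∞, ∞, ∞, ∞]
  [0, -3, 24, 4, 1]
  [-24, -27, 0, -20, -17]
  [∞, -6, ∞, ∞, -10]
Key observation: no walk of exactly 5 edges connects these vertices, so the entry is the semiring zero.
Answer: (C^⊗5)[4][0] = ∞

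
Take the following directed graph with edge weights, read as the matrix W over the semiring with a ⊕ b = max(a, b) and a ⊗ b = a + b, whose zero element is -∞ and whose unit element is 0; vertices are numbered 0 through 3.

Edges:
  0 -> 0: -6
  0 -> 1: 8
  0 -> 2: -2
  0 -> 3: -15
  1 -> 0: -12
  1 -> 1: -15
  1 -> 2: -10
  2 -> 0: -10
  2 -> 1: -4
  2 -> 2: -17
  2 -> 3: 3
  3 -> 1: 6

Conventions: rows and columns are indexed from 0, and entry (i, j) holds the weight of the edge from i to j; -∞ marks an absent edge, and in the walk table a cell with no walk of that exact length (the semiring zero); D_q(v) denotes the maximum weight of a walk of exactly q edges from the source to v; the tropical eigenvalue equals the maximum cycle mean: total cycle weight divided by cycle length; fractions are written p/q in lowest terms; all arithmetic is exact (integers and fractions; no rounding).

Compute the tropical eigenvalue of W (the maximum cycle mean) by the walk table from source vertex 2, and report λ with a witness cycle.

q=0: [-∞, -∞, 0, -∞]
q=1: [-10, -4, -17, 3]
q=2: [-16, 9, -12, -14]
q=3: [-3, -6, -1, -9]
q=4: [-9, 5, -5, 2]
Optimal cycle mean attained by: cycle 1->2->3->1, total (-10) + 3 + 6, length 3.
Answer: λ = -1/3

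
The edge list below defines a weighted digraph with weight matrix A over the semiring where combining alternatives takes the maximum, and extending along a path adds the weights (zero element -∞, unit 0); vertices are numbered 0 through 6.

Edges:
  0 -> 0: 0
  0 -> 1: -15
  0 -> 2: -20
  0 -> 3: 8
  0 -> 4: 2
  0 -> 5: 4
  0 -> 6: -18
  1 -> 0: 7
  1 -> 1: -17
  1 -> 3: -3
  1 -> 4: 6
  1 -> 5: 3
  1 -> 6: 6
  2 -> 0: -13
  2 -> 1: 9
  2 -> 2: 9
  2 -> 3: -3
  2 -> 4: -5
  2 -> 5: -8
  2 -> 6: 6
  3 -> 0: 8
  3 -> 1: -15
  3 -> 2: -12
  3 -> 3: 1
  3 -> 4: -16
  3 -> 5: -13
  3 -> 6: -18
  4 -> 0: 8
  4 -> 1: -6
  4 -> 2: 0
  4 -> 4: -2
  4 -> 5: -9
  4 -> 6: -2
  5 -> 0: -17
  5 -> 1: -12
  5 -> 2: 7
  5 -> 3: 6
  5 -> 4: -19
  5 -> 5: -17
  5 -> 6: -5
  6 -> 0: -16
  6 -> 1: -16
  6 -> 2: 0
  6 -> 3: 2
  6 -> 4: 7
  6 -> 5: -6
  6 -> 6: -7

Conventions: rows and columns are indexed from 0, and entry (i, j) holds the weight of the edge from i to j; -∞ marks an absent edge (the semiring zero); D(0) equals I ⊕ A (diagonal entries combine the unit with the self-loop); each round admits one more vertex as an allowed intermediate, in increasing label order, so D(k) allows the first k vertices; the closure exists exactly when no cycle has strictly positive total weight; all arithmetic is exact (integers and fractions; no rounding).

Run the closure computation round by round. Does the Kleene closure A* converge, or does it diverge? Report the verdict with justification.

Detection: at round 0, diagonal entry (2, 2) turns strictly positive.
Key observation: the cycle 2->2 has total weight 9, which is strictly positive.
Answer: DIVERGES — positive cycle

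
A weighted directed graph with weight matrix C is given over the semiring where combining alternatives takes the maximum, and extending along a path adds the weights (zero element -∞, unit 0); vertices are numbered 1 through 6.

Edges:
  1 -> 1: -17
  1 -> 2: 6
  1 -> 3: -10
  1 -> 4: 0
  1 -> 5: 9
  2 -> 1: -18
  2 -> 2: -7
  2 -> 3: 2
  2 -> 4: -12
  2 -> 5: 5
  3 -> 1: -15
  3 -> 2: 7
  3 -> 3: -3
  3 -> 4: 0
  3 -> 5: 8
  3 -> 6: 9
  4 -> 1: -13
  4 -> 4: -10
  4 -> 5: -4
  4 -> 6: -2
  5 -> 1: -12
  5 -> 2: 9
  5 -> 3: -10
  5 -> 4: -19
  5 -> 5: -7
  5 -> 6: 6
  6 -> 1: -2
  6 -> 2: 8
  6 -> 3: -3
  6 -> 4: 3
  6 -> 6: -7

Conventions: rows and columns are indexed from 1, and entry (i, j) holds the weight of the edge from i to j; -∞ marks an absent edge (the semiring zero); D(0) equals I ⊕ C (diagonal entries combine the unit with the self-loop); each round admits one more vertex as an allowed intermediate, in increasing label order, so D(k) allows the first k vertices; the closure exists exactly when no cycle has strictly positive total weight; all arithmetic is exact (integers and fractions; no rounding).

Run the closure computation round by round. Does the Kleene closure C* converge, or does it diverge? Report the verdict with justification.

D(0):
  [0, 6, -10, 0, 9, -∞]
  [-18, 0, 2, -12, 5, -∞]
  [-15, 7, 0, 0, 8, 9]
  [-13, -∞, -∞, 0, -4, -2]
  [-12, 9, -10, -19, 0, 6]
  [-2, 8, -3, 3, -∞, 0]
D(1):
  [0, 6, -10, 0, 9, -∞]
  [-18, 0, 2, -12, 5, -∞]
  [-15, 7, 0, 0, 8, 9]
  [-13, -7, -23, 0, -4, -2]
  [-12, 9, -10, -12, 0, 6]
  [-2, 8, -3, 3, 7, 0]
Detection: at round 2, diagonal entry (3, 3) turns strictly positive.
Key observation: the cycle 3->2->3 has total weight 7 + 2, which is strictly positive.
Answer: DIVERGES — positive cycle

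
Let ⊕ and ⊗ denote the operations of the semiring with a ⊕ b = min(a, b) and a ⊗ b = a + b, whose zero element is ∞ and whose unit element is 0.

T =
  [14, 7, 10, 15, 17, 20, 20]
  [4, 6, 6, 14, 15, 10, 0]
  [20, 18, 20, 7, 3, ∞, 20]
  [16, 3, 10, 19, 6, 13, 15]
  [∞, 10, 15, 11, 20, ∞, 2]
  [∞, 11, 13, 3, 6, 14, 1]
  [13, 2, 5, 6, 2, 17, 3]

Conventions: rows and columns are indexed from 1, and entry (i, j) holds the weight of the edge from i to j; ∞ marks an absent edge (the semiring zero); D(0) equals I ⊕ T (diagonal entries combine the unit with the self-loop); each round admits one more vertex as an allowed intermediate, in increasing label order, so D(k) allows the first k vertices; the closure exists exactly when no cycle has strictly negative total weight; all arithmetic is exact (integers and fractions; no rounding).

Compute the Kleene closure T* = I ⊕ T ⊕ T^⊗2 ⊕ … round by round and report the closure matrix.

D(0):
  [0, 7, 10, 15, 17, 20, 20]
  [4, 0, 6, 14, 15, 10, 0]
  [20, 18, 0, 7, 3, ∞, 20]
  [16, 3, 10, 0, 6, 13, 15]
  [∞, 10, 15, 11, 0, ∞, 2]
  [∞, 11, 13, 3, 6, 0, 1]
  [13, 2, 5, 6, 2, 17, 0]
D(1):
  [0, 7, 10, 15, 17, 20, 20]
  [4, 0, 6, 14, 15, 10, 0]
  [20, 18, 0, 7, 3, 40, 20]
  [16, 3, 10, 0, 6, 13, 15]
  [∞, 10, 15, 11, 0, ∞, 2]
  [∞, 11, 13, 3, 6, 0, 1]
  [13, 2, 5, 6, 2, 17, 0]
D(2):
  [0, 7, 10, 15, 17, 17, 7]
  [4, 0, 6, 14, 15, 10, 0]
  [20, 18, 0, 7, 3, 28, 18]
  [7, 3, 9, 0, 6, 13, 3]
  [14, 10, 15, 11, 0, 20, 2]
  [15, 11, 13, 3, 6, 0, 1]
  [6, 2, 5, 6, 2, 12, 0]
D(3):
  [0, 7, 10, 15, 13, 17, 7]
  [4, 0, 6, 13, 9, 10, 0]
  [20, 18, 0, 7, 3, 28, 18]
  [7, 3, 9, 0, 6, 13, 3]
  [14, 10, 15, 11, 0, 20, 2]
  [15, 11, 13, 3, 6, 0, 1]
  [6, 2, 5, 6, 2, 12, 0]
D(4):
  [0, 7, 10, 15, 13, 17, 7]
  [4, 0, 6, 13, 9, 10, 0]
  [14, 10, 0, 7, 3, 20, 10]
  [7, 3, 9, 0, 6, 13, 3]
  [14, 10, 15, 11, 0, 20, 2]
  [10, 6, 12, 3, 6, 0, 1]
  [6, 2, 5, 6, 2, 12, 0]
D(5):
  [0, 7, 10, 15, 13, 17, 7]
  [4, 0, 6, 13, 9, 10, 0]
  [14, 10, 0, 7, 3, 20, 5]
  [7, 3, 9, 0, 6, 13, 3]
  [14, 10, 15, 11, 0, 20, 2]
  [10, 6, 12, 3, 6, 0, 1]
  [6, 2, 5, 6, 2, 12, 0]
D(6):
  [0, 7, 10, 15, 13, 17, 7]
  [4, 0, 6, 13, 9, 10, 0]
  [14, 10, 0, 7, 3, 20, 5]
  [7, 3, 9, 0, 6, 13, 3]
  [14, 10, 15, 11, 0, 20, 2]
  [10, 6, 12, 3, 6, 0, 1]
  [6, 2, 5, 6, 2, 12, 0]
D(7):
  [0, 7, 10, 13, 9, 17, 7]
  [4, 0, 5, 6, 2, 10, 0]
  [11, 7, 0, 7, 3, 17, 5]
  [7, 3, 8, 0, 5, 13, 3]
  [8, 4, 7, 8, 0, 14, 2]
  [7, 3, 6, 3, 3, 0, 1]
  [6, 2, 5, 6, 2, 12, 0]
Answer: T* = [[0, 7, 10, 13, 9, 17, 7], [4, 0, 5, 6, 2, 10, 0], [11, 7, 0, 7, 3, 17, 5], [7, 3, 8, 0, 5, 13, 3], [8, 4, 7, 8, 0, 14, 2], [7, 3, 6, 3, 3, 0, 1], [6, 2, 5, 6, 2, 12, 0]]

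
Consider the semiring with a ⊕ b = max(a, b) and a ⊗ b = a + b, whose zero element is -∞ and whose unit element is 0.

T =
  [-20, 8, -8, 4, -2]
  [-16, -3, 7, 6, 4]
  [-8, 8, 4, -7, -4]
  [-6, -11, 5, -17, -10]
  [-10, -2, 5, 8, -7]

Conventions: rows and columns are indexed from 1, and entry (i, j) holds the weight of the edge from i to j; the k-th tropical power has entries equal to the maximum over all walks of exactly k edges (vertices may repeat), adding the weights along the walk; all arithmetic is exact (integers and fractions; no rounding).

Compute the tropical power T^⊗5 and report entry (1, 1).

T^⊗2:
  [-2, 5, 15, 14, 12]
  [0, 15, 11, 12, 3]
  [-4, 12, 15, 14, 12]
  [-3, 13, 9, -2, 1]
  [2, 13, 13, 4, 2]
T^⊗3:
  [8, 23, 19, 20, 11]
  [6, 19, 22, 21, 19]
  [8, 23, 19, 20, 16]
  [1, 17, 20, 19, 17]
  [5, 21, 20, 19, 17]
T^⊗4:
  [14, 27, 30, 29, 27]
  [15, 30, 26, 27, 23]
  [14, 27, 30, 29, 27]
  [13, 28, 24, 25, 21]
  [13, 28, 28, 27, 25]
T^⊗5:
  [23, 38, 34, 35, 31]
  [21, 34, 37, 36, 34]
  [23, 38, 34, 35, 31]
  [19, 32, 35, 34, 32]
  [21, 36, 35, 34, 32]
Key observation: the optimum is the walk 1->2->3->2->4->1, with weight 8 + 7 + 8 + 6 + (-6) = 23.
Optimal value attained by: walk 1->2->3->2->4->1.
Answer: (T^⊗5)[1][1] = 23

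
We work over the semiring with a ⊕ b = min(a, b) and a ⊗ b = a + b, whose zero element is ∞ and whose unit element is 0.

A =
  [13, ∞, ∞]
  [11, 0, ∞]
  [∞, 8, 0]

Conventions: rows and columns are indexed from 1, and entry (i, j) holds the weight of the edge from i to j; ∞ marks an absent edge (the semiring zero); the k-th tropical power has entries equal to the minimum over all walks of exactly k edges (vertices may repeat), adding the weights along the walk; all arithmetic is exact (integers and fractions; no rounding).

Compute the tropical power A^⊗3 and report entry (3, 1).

A^⊗2:
  [26, ∞, ∞]
  [11, 0, ∞]
  [19, 8, 0]
A^⊗3:
  [39, ∞, ∞]
  [11, 0, ∞]
  [19, 8, 0]
Key observation: the optimum is the walk 3->2->2->1, with weight 8 + 0 + 11 = 19.
Optimal value attained by: walk 3->2->2->1.
Answer: (A^⊗3)[3][1] = 19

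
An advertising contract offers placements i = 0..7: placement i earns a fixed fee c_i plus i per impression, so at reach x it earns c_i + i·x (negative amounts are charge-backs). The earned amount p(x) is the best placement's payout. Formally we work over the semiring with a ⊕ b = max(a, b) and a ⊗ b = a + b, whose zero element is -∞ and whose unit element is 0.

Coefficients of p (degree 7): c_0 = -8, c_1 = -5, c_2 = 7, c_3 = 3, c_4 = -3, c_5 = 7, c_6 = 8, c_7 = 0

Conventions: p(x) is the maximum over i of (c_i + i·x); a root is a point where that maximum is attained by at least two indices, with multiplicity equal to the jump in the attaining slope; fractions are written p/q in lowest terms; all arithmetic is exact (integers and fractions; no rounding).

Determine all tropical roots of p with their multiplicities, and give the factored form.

hull edge (i=0, c=-8) to (i=2, c=7): slope 15/2, span 2
hull edge (i=2, c=7) to (i=6, c=8): slope 1/4, span 4
hull edge (i=6, c=8) to (i=7, c=0): slope -8, span 1
Factored form: p(x) = 0 ⊗ (x ⊕ (-15/2)) ⊗ (x ⊕ (-15/2)) ⊗ (x ⊕ (-1/4)) ⊗ (x ⊕ (-1/4)) ⊗ (x ⊕ (-1/4)) ⊗ (x ⊕ (-1/4)) ⊗ (x ⊕ 8)
Answer: roots = -15/2 (mult 2), -1/4 (mult 4), 8 (mult 1)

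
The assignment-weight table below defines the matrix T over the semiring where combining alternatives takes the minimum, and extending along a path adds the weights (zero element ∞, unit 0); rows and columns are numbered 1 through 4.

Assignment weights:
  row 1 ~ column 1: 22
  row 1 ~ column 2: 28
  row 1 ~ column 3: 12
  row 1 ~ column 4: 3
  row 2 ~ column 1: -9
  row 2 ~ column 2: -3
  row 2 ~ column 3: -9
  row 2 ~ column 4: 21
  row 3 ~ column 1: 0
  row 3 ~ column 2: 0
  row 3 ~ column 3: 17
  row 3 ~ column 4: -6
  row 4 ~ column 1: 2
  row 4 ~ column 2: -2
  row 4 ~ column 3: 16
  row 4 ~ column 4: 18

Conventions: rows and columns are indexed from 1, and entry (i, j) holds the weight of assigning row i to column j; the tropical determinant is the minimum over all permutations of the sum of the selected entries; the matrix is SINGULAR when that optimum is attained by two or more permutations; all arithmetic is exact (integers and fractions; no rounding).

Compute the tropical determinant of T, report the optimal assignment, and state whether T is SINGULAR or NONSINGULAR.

σ = (1, 2, 3, 4): 22 + (-3) + 17 + 18 = 54
σ = (1, 2, 4, 3): 22 + (-3) + (-6) + 16 = 29
σ = (1, 3, 2, 4): 22 + (-9) + 0 + 18 = 31
σ = (1, 3, 4, 2): 22 + (-9) + (-6) + (-2) = 5
σ = (1, 4, 2, 3): 22 + 21 + 0 + 16 = 59
σ = (1, 4, 3, 2): 22 + 21 + 17 + (-2) = 58
σ = (2, 1, 3, 4): 28 + (-9) + 17 + 18 = 54
σ = (2, 1, 4, 3): 28 + (-9) + (-6) + 16 = 29
σ = (2, 3, 1, 4): 28 + (-9) + 0 + 18 = 37
σ = (2, 3, 4, 1): 28 + (-9) + (-6) + 2 = 15
σ = (2, 4, 1, 3): 28 + 21 + 0 + 16 = 65
σ = (2, 4, 3, 1): 28 + 21 + 17 + 2 = 68
σ = (3, 1, 2, 4): 12 + (-9) + 0 + 18 = 21
σ = (3, 1, 4, 2): 12 + (-9) + (-6) + (-2) = -5
σ = (3, 2, 1, 4): 12 + (-3) + 0 + 18 = 27
σ = (3, 2, 4, 1): 12 + (-3) + (-6) + 2 = 5
σ = (3, 4, 1, 2): 12 + 21 + 0 + (-2) = 31
σ = (3, 4, 2, 1): 12 + 21 + 0 + 2 = 35
σ = (4, 1, 2, 3): 3 + (-9) + 0 + 16 = 10
σ = (4, 1, 3, 2): 3 + (-9) + 17 + (-2) = 9
σ = (4, 2, 1, 3): 3 + (-3) + 0 + 16 = 16
σ = (4, 2, 3, 1): 3 + (-3) + 17 + 2 = 19
σ = (4, 3, 1, 2): 3 + (-9) + 0 + (-2) = -8
σ = (4, 3, 2, 1): 3 + (-9) + 0 + 2 = -4
Optimal value attained by: σ = (4, 3, 1, 2).
Answer: det⊕(T) = -8; verdict: NONSINGULAR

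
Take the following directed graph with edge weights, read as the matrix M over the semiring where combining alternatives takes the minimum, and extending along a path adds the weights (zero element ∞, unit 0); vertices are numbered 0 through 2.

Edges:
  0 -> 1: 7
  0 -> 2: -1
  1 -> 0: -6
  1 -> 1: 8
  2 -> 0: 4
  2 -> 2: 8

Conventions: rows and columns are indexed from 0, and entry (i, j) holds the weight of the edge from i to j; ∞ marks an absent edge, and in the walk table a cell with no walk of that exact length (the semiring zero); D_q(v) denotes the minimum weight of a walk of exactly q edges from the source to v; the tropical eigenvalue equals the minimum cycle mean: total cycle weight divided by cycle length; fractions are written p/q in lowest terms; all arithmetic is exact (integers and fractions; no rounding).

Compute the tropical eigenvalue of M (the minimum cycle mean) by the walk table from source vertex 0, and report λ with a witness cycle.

q=0: [0, ∞, ∞]
q=1: [∞, 7, -1]
q=2: [1, 15, 7]
q=3: [9, 8, 0]
Optimal cycle mean attained by: cycle 0->1->0, total 7 + (-6), length 2.
Answer: λ = 1/2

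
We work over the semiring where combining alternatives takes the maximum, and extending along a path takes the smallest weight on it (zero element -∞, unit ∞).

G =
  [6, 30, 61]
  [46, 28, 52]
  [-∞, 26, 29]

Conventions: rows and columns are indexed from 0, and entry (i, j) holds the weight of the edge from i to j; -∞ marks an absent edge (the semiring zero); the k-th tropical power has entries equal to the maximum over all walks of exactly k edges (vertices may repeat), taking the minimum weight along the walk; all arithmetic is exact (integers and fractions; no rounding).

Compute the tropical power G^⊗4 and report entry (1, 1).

G^⊗2:
  [30, 28, 30]
  [28, 30, 46]
  [26, 26, 29]
G^⊗3:
  [28, 30, 30]
  [30, 28, 30]
  [26, 26, 29]
G^⊗4:
  [30, 28, 30]
  [28, 30, 30]
  [26, 26, 29]
Key observation: the optimum is the walk 1->0->1->0->1, with weight 46 min 30 min 46 min 30 = 30.
Optimal value attained by: walk 1->0->1->0->1.
Answer: (G^⊗4)[1][1] = 30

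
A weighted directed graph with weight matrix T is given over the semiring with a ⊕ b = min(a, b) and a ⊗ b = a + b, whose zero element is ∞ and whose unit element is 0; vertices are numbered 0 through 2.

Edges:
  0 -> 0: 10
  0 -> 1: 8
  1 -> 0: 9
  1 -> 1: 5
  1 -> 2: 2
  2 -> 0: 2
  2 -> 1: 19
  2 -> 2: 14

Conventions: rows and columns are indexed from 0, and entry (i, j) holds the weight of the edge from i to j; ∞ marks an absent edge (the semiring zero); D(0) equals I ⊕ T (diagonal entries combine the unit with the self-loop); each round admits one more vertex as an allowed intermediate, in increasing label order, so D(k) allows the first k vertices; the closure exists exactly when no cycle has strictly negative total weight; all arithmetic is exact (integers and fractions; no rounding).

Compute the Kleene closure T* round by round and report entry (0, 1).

D(0):
  [0, 8, ∞]
  [9, 0, 2]
  [2, 19, 0]
D(1):
  [0, 8, ∞]
  [9, 0, 2]
  [2, 10, 0]
D(2):
  [0, 8, 10]
  [9, 0, 2]
  [2, 10, 0]
D(3):
  [0, 8, 10]
  [4, 0, 2]
  [2, 10, 0]
Answer: T*[0][1] = 8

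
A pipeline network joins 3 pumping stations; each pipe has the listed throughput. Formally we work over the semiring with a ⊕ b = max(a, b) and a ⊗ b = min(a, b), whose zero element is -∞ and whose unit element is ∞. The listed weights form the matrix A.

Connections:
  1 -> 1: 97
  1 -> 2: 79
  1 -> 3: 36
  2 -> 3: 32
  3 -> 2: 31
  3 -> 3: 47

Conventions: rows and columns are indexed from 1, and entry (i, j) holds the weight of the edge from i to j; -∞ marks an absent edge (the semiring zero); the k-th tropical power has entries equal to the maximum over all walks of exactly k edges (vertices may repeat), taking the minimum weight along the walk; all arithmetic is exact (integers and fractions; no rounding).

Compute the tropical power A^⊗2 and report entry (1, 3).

A^⊗2:
  [97, 79, 36]
  [-∞, 31, 32]
  [-∞, 31, 47]
Key observation: the optimum is the walk 1->1->3, with weight 97 min 36 = 36.
Optimal value attained by: walk 1->1->3.
Answer: (A^⊗2)[1][3] = 36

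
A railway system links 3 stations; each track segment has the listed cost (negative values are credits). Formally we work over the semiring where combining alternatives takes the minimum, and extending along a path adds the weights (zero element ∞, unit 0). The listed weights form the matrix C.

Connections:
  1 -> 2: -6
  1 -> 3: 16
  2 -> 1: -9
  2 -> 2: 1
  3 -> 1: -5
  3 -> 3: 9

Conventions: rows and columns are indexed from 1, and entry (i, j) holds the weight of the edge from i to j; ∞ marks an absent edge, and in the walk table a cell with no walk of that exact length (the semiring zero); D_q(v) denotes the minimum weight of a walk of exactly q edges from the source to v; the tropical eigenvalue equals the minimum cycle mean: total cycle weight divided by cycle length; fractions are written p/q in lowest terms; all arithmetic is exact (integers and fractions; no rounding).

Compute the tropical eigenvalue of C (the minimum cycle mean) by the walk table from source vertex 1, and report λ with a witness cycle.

q=0: [0, ∞, ∞]
q=1: [∞, -6, 16]
q=2: [-15, -5, 25]
q=3: [-14, -21, 1]
Optimal cycle mean attained by: cycle 1->2->1, total (-6) + (-9), length 2.
Answer: λ = -15/2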